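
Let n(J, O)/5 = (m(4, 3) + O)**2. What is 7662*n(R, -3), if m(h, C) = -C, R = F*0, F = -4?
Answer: 1379160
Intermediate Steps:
R = 0 (R = -4*0 = 0)
n(J, O) = 5*(-3 + O)**2 (n(J, O) = 5*(-1*3 + O)**2 = 5*(-3 + O)**2)
7662*n(R, -3) = 7662*(5*(-3 - 3)**2) = 7662*(5*(-6)**2) = 7662*(5*36) = 7662*180 = 1379160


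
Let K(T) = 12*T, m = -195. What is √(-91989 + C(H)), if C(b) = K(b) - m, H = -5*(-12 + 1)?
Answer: 3*I*√10126 ≈ 301.88*I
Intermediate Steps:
H = 55 (H = -5*(-11) = 55)
C(b) = 195 + 12*b (C(b) = 12*b - 1*(-195) = 12*b + 195 = 195 + 12*b)
√(-91989 + C(H)) = √(-91989 + (195 + 12*55)) = √(-91989 + (195 + 660)) = √(-91989 + 855) = √(-91134) = 3*I*√10126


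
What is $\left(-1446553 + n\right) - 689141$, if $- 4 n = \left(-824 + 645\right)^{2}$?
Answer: $- \frac{8574817}{4} \approx -2.1437 \cdot 10^{6}$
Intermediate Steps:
$n = - \frac{32041}{4}$ ($n = - \frac{\left(-824 + 645\right)^{2}}{4} = - \frac{\left(-179\right)^{2}}{4} = \left(- \frac{1}{4}\right) 32041 = - \frac{32041}{4} \approx -8010.3$)
$\left(-1446553 + n\right) - 689141 = \left(-1446553 - \frac{32041}{4}\right) - 689141 = - \frac{5818253}{4} - 689141 = - \frac{8574817}{4}$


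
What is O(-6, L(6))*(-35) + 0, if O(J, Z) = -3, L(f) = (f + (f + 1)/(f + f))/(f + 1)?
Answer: 105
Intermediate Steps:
L(f) = (f + (1 + f)/(2*f))/(1 + f) (L(f) = (f + (1 + f)/((2*f)))/(1 + f) = (f + (1 + f)*(1/(2*f)))/(1 + f) = (f + (1 + f)/(2*f))/(1 + f))
O(-6, L(6))*(-35) + 0 = -3*(-35) + 0 = 105 + 0 = 105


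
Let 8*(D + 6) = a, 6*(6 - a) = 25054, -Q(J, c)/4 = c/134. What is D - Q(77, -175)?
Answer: -856151/1608 ≈ -532.43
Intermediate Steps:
Q(J, c) = -2*c/67 (Q(J, c) = -4*c/134 = -2*c/67)
a = -12509/3 (a = 6 - ⅙*25054 = 6 - 12527/3 = -12509/3 ≈ -4169.7)
D = -12653/24 (D = -6 + (⅛)*(-12509/3) = -6 - 12509/24 = -12653/24 ≈ -527.21)
D - Q(77, -175) = -12653/24 - (-2)*(-175)/67 = -12653/24 - 1*350/67 = -12653/24 - 350/67 = -856151/1608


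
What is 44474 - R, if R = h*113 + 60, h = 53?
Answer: 38425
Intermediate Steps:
R = 6049 (R = 53*113 + 60 = 5989 + 60 = 6049)
44474 - R = 44474 - 1*6049 = 44474 - 6049 = 38425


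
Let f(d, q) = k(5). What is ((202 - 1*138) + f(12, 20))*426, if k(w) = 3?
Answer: 28542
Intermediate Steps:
f(d, q) = 3
((202 - 1*138) + f(12, 20))*426 = ((202 - 1*138) + 3)*426 = ((202 - 138) + 3)*426 = (64 + 3)*426 = 67*426 = 28542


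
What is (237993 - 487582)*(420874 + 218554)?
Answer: -159594195092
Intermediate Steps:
(237993 - 487582)*(420874 + 218554) = -249589*639428 = -159594195092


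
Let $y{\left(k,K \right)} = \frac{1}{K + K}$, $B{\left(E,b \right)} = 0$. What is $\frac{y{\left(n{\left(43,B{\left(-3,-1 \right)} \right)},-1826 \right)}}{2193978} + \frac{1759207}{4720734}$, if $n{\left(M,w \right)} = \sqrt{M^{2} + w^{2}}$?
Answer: $\frac{2349247271761343}{6304074207256584} \approx 0.37266$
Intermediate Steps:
$y{\left(k,K \right)} = \frac{1}{2 K}$
$\frac{y{\left(n{\left(43,B{\left(-3,-1 \right)} \right)},-1826 \right)}}{2193978} + \frac{1759207}{4720734} = \frac{\frac{1}{2} \frac{1}{-1826}}{2193978} + \frac{1759207}{4720734} = \frac{1}{2} \left(- \frac{1}{1826}\right) \frac{1}{2193978} + 1759207 \cdot \frac{1}{4720734} = \left(- \frac{1}{3652}\right) \frac{1}{2193978} + \frac{1759207}{4720734} = - \frac{1}{8012407656} + \frac{1759207}{4720734} = \frac{2349247271761343}{6304074207256584}$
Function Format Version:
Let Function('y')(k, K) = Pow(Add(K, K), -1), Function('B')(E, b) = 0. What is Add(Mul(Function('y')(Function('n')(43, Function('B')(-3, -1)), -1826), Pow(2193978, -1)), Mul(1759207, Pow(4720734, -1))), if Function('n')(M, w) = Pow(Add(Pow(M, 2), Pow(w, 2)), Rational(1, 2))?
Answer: Rational(2349247271761343, 6304074207256584) ≈ 0.37266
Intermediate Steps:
Function('y')(k, K) = Mul(Rational(1, 2), Pow(K, -1)) (Function('y')(k, K) = Pow(Mul(2, K), -1) = Mul(Rational(1, 2), Pow(K, -1)))
Add(Mul(Function('y')(Function('n')(43, Function('B')(-3, -1)), -1826), Pow(2193978, -1)), Mul(1759207, Pow(4720734, -1))) = Add(Mul(Mul(Rational(1, 2), Pow(-1826, -1)), Pow(2193978, -1)), Mul(1759207, Pow(4720734, -1))) = Add(Mul(Mul(Rational(1, 2), Rational(-1, 1826)), Rational(1, 2193978)), Mul(1759207, Rational(1, 4720734))) = Add(Mul(Rational(-1, 3652), Rational(1, 2193978)), Rational(1759207, 4720734)) = Add(Rational(-1, 8012407656), Rational(1759207, 4720734)) = Rational(2349247271761343, 6304074207256584)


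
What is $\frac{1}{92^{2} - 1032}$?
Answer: $\frac{1}{7432} \approx 0.00013455$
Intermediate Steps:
$\frac{1}{92^{2} - 1032} = \frac{1}{8464 - 1032} = \frac{1}{7432}$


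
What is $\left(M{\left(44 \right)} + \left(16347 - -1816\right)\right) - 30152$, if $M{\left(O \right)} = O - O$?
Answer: $-11989$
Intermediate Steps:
$M{\left(O \right)} = 0$
$\left(M{\left(44 \right)} + \left(16347 - -1816\right)\right) - 30152 = \left(0 + \left(16347 - -1816\right)\right) - 30152 = \left(0 + \left(16347 + 1816\right)\right) - 30152 = \left(0 + 18163\right) - 30152 = 18163 - 30152 = -11989$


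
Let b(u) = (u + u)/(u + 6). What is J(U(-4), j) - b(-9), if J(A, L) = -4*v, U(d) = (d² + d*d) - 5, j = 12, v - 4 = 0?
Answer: -22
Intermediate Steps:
v = 4 (v = 4 + 0 = 4)
b(u) = 2*u/(6 + u) (b(u) = (2*u)/(6 + u) = 2*u/(6 + u))
U(d) = -5 + 2*d² (U(d) = (d² + d²) - 5 = 2*d² - 5 = -5 + 2*d²)
J(A, L) = -16 (J(A, L) = -4*4 = -16)
J(U(-4), j) - b(-9) = -16 - 2*(-9)/(6 - 9) = -16 - 2*(-9)/(-3) = -16 - 2*(-9)*(-1)/3 = -16 - 1*6 = -16 - 6 = -22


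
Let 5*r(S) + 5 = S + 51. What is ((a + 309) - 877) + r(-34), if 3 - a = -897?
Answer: 1672/5 ≈ 334.40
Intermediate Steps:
a = 900 (a = 3 - 1*(-897) = 3 + 897 = 900)
r(S) = 46/5 + S/5 (r(S) = -1 + (S + 51)/5 = -1 + (51 + S)/5 = -1 + (51/5 + S/5) = 46/5 + S/5)
((a + 309) - 877) + r(-34) = ((900 + 309) - 877) + (46/5 + (1/5)*(-34)) = (1209 - 877) + (46/5 - 34/5) = 332 + 12/5 = 1672/5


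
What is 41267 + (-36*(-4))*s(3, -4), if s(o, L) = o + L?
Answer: 41123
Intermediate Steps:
s(o, L) = L + o
41267 + (-36*(-4))*s(3, -4) = 41267 + (-36*(-4))*(-4 + 3) = 41267 + 144*(-1) = 41267 - 144 = 41123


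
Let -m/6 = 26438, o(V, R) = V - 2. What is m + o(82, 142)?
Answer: -158548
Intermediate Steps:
o(V, R) = -2 + V
m = -158628 (m = -6*26438 = -158628)
m + o(82, 142) = -158628 + (-2 + 82) = -158628 + 80 = -158548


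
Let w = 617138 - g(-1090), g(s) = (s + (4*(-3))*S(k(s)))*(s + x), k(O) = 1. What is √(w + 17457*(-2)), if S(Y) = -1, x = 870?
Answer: 2*√86266 ≈ 587.42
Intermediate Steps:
g(s) = (12 + s)*(870 + s) (g(s) = (s + (4*(-3))*(-1))*(s + 870) = (s - 12*(-1))*(870 + s) = (s + 12)*(870 + s) = (12 + s)*(870 + s))
w = 379978 (w = 617138 - (10440 + (-1090)² + 882*(-1090)) = 617138 - (10440 + 1188100 - 961380) = 617138 - 1*237160 = 617138 - 237160 = 379978)
√(w + 17457*(-2)) = √(379978 + 17457*(-2)) = √(379978 - 34914) = √345064 = 2*√86266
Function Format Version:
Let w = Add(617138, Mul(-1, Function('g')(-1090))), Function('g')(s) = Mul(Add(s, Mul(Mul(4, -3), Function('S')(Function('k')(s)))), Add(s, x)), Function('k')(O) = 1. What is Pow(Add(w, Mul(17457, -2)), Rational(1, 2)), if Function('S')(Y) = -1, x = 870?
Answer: Mul(2, Pow(86266, Rational(1, 2))) ≈ 587.42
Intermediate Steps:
Function('g')(s) = Mul(Add(12, s), Add(870, s)) (Function('g')(s) = Mul(Add(s, Mul(Mul(4, -3), -1)), Add(s, 870)) = Mul(Add(s, Mul(-12, -1)), Add(870, s)) = Mul(Add(s, 12), Add(870, s)) = Mul(Add(12, s), Add(870, s)))
w = 379978 (w = Add(617138, Mul(-1, Add(10440, Pow(-1090, 2), Mul(882, -1090)))) = Add(617138, Mul(-1, Add(10440, 1188100, -961380))) = Add(617138, Mul(-1, 237160)) = Add(617138, -237160) = 379978)
Pow(Add(w, Mul(17457, -2)), Rational(1, 2)) = Pow(Add(379978, Mul(17457, -2)), Rational(1, 2)) = Pow(Add(379978, -34914), Rational(1, 2)) = Pow(345064, Rational(1, 2)) = Mul(2, Pow(86266, Rational(1, 2)))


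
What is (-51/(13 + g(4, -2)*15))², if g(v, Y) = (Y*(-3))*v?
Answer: 2601/139129 ≈ 0.018695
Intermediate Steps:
g(v, Y) = -3*Y*v (g(v, Y) = (-3*Y)*v = -3*Y*v)
(-51/(13 + g(4, -2)*15))² = (-51/(13 - 3*(-2)*4*15))² = (-51/(13 + 24*15))² = (-51/(13 + 360))² = (-51/373)² = 2601/139129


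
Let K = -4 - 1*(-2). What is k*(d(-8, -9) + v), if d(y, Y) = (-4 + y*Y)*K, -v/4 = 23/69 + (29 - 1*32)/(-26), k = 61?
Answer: -327814/39 ≈ -8405.5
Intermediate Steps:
K = -2 (K = -4 + 2 = -2)
v = -70/39 (v = -4*(23/69 + (29 - 1*32)/(-26)) = -4*(23*(1/69) + (29 - 32)*(-1/26)) = -4*(⅓ - 3*(-1/26)) = -4*(⅓ + 3/26) = -4*35/78 = -70/39 ≈ -1.7949)
d(y, Y) = 8 - 2*Y*y (d(y, Y) = (-4 + y*Y)*(-2) = (-4 + Y*y)*(-2) = 8 - 2*Y*y)
k*(d(-8, -9) + v) = 61*((8 - 2*(-9)*(-8)) - 70/39) = 61*((8 - 144) - 70/39) = 61*(-136 - 70/39) = 61*(-5374/39) = -327814/39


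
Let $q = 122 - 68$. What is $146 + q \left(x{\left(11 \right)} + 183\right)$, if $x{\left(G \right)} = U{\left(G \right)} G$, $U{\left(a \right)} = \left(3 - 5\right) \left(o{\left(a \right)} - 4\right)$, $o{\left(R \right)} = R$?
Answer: $1712$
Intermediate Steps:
$q = 54$
$U{\left(a \right)} = 8 - 2 a$ ($U{\left(a \right)} = \left(3 - 5\right) \left(a - 4\right) = - 2 \left(-4 + a\right) = 8 - 2 a$)
$x{\left(G \right)} = G \left(8 - 2 G\right)$ ($x{\left(G \right)} = \left(8 - 2 G\right) G = G \left(8 - 2 G\right)$)
$146 + q \left(x{\left(11 \right)} + 183\right) = 146 + 54 \left(2 \cdot 11 \left(4 - 11\right) + 183\right) = 146 + 54 \left(2 \cdot 11 \left(-7\right) + 183\right) = 146 + 54 \left(-154 + 183\right) = 146 + 54 \cdot 29 = 146 + 1566 = 1712$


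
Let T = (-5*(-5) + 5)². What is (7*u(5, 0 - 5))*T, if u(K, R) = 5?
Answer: 31500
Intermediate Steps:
T = 900 (T = (25 + 5)² = 30² = 900)
(7*u(5, 0 - 5))*T = (7*5)*900 = 35*900 = 31500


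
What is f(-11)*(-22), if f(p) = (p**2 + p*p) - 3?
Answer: -5258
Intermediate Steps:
f(p) = -3 + 2*p**2 (f(p) = (p**2 + p**2) - 3 = 2*p**2 - 3 = -3 + 2*p**2)
f(-11)*(-22) = (-3 + 2*(-11)**2)*(-22) = (-3 + 2*121)*(-22) = (-3 + 242)*(-22) = 239*(-22) = -5258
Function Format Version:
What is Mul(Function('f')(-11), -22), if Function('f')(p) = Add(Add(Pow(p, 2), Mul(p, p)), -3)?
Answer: -5258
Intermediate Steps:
Function('f')(p) = Add(-3, Mul(2, Pow(p, 2))) (Function('f')(p) = Add(Add(Pow(p, 2), Pow(p, 2)), -3) = Add(Mul(2, Pow(p, 2)), -3) = Add(-3, Mul(2, Pow(p, 2))))
Mul(Function('f')(-11), -22) = Mul(Add(-3, Mul(2, Pow(-11, 2))), -22) = Mul(Add(-3, Mul(2, 121)), -22) = Mul(Add(-3, 242), -22) = Mul(239, -22) = -5258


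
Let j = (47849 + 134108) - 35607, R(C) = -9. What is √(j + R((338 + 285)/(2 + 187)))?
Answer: √146341 ≈ 382.55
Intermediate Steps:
j = 146350 (j = 181957 - 35607 = 146350)
√(j + R((338 + 285)/(2 + 187))) = √(146350 - 9) = √146341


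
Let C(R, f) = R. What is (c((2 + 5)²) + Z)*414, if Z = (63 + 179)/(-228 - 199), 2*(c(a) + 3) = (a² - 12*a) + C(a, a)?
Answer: 163949796/427 ≈ 3.8396e+5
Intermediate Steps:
c(a) = -3 + a²/2 - 11*a/2 (c(a) = -3 + ((a² - 12*a) + a)/2 = -3 + (a² - 11*a)/2 = -3 + (a²/2 - 11*a/2) = -3 + a²/2 - 11*a/2)
Z = -242/427 (Z = 242/(-427) = 242*(-1/427) = -242/427 ≈ -0.56674)
(c((2 + 5)²) + Z)*414 = ((-3 + ((2 + 5)²)²/2 - 11*(2 + 5)²/2) - 242/427)*414 = ((-3 + (7²)²/2 - 11/2*7²) - 242/427)*414 = ((-3 + (½)*49² - 11/2*49) - 242/427)*414 = ((-3 + (½)*2401 - 539/2) - 242/427)*414 = ((-3 + 2401/2 - 539/2) - 242/427)*414 = (928 - 242/427)*414 = (396014/427)*414 = 163949796/427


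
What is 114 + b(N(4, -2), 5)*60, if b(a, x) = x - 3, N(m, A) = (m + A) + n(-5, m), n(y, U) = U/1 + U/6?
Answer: 234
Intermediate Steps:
n(y, U) = 7*U/6 (n(y, U) = U*1 + U*(1/6) = U + U/6 = 7*U/6)
N(m, A) = A + 13*m/6 (N(m, A) = (m + A) + 7*m/6 = (A + m) + 7*m/6 = A + 13*m/6)
b(a, x) = -3 + x
114 + b(N(4, -2), 5)*60 = 114 + (-3 + 5)*60 = 114 + 2*60 = 114 + 120 = 234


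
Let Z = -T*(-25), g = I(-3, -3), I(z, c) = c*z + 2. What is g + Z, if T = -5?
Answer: -114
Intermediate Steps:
I(z, c) = 2 + c*z
g = 11 (g = 2 - 3*(-3) = 2 + 9 = 11)
Z = -125 (Z = -(-5)*(-25) = -1*125 = -125)
g + Z = 11 - 125 = -114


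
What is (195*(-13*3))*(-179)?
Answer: 1361295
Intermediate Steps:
(195*(-13*3))*(-179) = (195*(-39))*(-179) = -7605*(-179) = 1361295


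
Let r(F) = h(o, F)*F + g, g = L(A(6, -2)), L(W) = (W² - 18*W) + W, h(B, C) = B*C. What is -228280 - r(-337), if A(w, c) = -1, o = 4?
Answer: -682574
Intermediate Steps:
L(W) = W² - 17*W
g = 18 (g = -(-17 - 1) = -1*(-18) = 18)
r(F) = 18 + 4*F² (r(F) = (4*F)*F + 18 = 4*F² + 18 = 18 + 4*F²)
-228280 - r(-337) = -228280 - (18 + 4*(-337)²) = -228280 - (18 + 4*113569) = -228280 - (18 + 454276) = -228280 - 1*454294 = -228280 - 454294 = -682574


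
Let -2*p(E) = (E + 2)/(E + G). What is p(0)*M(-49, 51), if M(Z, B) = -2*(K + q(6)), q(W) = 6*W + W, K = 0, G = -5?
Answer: -84/5 ≈ -16.800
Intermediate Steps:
q(W) = 7*W
p(E) = -(2 + E)/(2*(-5 + E)) (p(E) = -(E + 2)/(2*(E - 5)) = -(2 + E)/(2*(-5 + E)))
M(Z, B) = -84 (M(Z, B) = -2*(0 + 7*6) = -2*(0 + 42) = -2*42 = -84)
p(0)*M(-49, 51) = ((-2 - 1*0)/(2*(-5 + 0)))*(-84) = ((½)*(-2 + 0)/(-5))*(-84) = ((½)*(-⅕)*(-2))*(-84) = (⅕)*(-84) = -84/5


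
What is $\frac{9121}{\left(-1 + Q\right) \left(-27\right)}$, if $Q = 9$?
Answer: $- \frac{9121}{216} \approx -42.227$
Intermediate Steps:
$\frac{9121}{\left(-1 + Q\right) \left(-27\right)} = \frac{9121}{\left(-1 + 9\right) \left(-27\right)} = \frac{9121}{8 \left(-27\right)} = \frac{9121}{-216} = 9121 \left(- \frac{1}{216}\right) = - \frac{9121}{216}$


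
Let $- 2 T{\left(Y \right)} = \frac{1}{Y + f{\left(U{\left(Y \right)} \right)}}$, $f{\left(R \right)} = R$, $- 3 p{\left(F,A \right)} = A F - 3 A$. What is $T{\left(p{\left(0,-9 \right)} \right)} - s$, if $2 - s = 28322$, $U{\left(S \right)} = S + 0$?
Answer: $\frac{1019521}{36} \approx 28320.0$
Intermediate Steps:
$p{\left(F,A \right)} = A - \frac{A F}{3}$ ($p{\left(F,A \right)} = - \frac{A F - 3 A}{3} = - \frac{- 3 A + A F}{3} = A - \frac{A F}{3}$)
$U{\left(S \right)} = S$
$s = -28320$ ($s = 2 - 28322 = -28320$)
$T{\left(Y \right)} = - \frac{1}{4 Y}$ ($T{\left(Y \right)} = - \frac{1}{2 \left(Y + Y\right)} = - \frac{1}{2 \cdot 2 Y} = - \frac{\frac{1}{2} \frac{1}{Y}}{2} = - \frac{1}{4 Y}$)
$T{\left(p{\left(0,-9 \right)} \right)} - s = - \frac{1}{4 \cdot \frac{1}{3} \left(-9\right) \left(3 - 0\right)} - -28320 = - \frac{1}{4 \cdot \frac{1}{3} \left(-9\right) \left(3 + 0\right)} + 28320 = - \frac{1}{4 \cdot \frac{1}{3} \left(-9\right) 3} + 28320 = - \frac{1}{4 \left(-9\right)} + 28320 = \left(- \frac{1}{4}\right) \left(- \frac{1}{9}\right) + 28320 = \frac{1}{36} + 28320 = \frac{1019521}{36}$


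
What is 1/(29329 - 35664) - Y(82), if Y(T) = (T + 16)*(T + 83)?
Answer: -102436951/6335 ≈ -16170.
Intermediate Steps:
Y(T) = (16 + T)*(83 + T)
1/(29329 - 35664) - Y(82) = 1/(29329 - 35664) - (1328 + 82**2 + 99*82) = 1/(-6335) - (1328 + 6724 + 8118) = -1/6335 - 1*16170 = -1/6335 - 16170 = -102436951/6335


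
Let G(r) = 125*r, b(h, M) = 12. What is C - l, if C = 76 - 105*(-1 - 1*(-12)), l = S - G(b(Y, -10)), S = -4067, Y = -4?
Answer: 4488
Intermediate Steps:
l = -5567 (l = -4067 - 125*12 = -4067 - 1*1500 = -4067 - 1500 = -5567)
C = -1079 (C = 76 - 105*(-1 + 12) = 76 - 105*11 = 76 - 1155 = -1079)
C - l = -1079 - 1*(-5567) = -1079 + 5567 = 4488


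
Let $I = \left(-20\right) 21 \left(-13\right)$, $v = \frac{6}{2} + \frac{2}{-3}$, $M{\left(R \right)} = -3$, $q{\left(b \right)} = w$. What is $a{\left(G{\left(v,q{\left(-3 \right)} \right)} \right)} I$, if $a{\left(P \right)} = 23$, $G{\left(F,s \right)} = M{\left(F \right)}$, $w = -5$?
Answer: $125580$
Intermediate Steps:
$q{\left(b \right)} = -5$
$v = \frac{7}{3}$ ($v = 6 \cdot \frac{1}{2} + 2 \left(- \frac{1}{3}\right) = 3 - \frac{2}{3} = \frac{7}{3} \approx 2.3333$)
$G{\left(F,s \right)} = -3$
$I = 5460$ ($I = \left(-420\right) \left(-13\right) = 5460$)
$a{\left(G{\left(v,q{\left(-3 \right)} \right)} \right)} I = 23 \cdot 5460 = 125580$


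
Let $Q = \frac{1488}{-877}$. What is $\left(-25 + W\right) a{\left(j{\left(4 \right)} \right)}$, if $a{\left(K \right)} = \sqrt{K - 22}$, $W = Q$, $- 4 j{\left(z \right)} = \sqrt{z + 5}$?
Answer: $- \frac{23413 i \sqrt{91}}{1754} \approx - 127.34 i$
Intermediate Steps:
$Q = - \frac{1488}{877}$ ($Q = 1488 \left(- \frac{1}{877}\right) = - \frac{1488}{877} \approx -1.6967$)
$j{\left(z \right)} = - \frac{\sqrt{5 + z}}{4}$ ($j{\left(z \right)} = - \frac{\sqrt{z + 5}}{4} = - \frac{\sqrt{5 + z}}{4}$)
$W = - \frac{1488}{877} \approx -1.6967$
$a{\left(K \right)} = \sqrt{-22 + K}$
$\left(-25 + W\right) a{\left(j{\left(4 \right)} \right)} = \left(-25 - \frac{1488}{877}\right) \sqrt{-22 - \frac{\sqrt{5 + 4}}{4}} = - \frac{23413 \sqrt{-22 - \frac{\sqrt{9}}{4}}}{877} = - \frac{23413 \sqrt{-22 - \frac{3}{4}}}{877} = - \frac{23413 \sqrt{- \frac{91}{4}}}{877} = - \frac{23413 \frac{i \sqrt{91}}{2}}{877} = - \frac{23413 i \sqrt{91}}{1754}$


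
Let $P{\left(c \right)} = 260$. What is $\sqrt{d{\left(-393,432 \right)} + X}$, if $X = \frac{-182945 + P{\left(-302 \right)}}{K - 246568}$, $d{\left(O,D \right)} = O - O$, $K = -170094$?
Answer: $\frac{\sqrt{76117897470}}{416662} \approx 0.66216$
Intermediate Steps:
$d{\left(O,D \right)} = 0$
$X = \frac{182685}{416662}$ ($X = \frac{-182945 + 260}{-170094 - 246568} = - \frac{182685}{-416662} = \left(-182685\right) \left(- \frac{1}{416662}\right) = \frac{182685}{416662} \approx 0.43845$)
$\sqrt{d{\left(-393,432 \right)} + X} = \sqrt{0 + \frac{182685}{416662}} = \sqrt{\frac{182685}{416662}} = \frac{\sqrt{76117897470}}{416662}$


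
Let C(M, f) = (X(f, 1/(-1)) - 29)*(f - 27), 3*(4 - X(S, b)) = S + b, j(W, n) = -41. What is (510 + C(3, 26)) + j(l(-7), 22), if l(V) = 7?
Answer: 1507/3 ≈ 502.33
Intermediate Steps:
X(S, b) = 4 - S/3 - b/3 (X(S, b) = 4 - (S + b)/3 = 4 + (-S/3 - b/3) = 4 - S/3 - b/3)
C(M, f) = (-27 + f)*(-74/3 - f/3) (C(M, f) = ((4 - f/3 - ⅓/(-1)) - 29)*(f - 27) = ((4 - f/3 - ⅓*(-1)) - 29)*(-27 + f) = ((4 - f/3 + ⅓) - 29)*(-27 + f) = ((13/3 - f/3) - 29)*(-27 + f) = (-74/3 - f/3)*(-27 + f) = (-27 + f)*(-74/3 - f/3))
(510 + C(3, 26)) + j(l(-7), 22) = (510 + (666 - 47/3*26 - ⅓*26²)) - 41 = (510 + (666 - 1222/3 - ⅓*676)) - 41 = (510 + (666 - 1222/3 - 676/3)) - 41 = (510 + 100/3) - 41 = 1630/3 - 41 = 1507/3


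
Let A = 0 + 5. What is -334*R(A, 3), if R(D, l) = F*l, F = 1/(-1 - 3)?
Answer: 501/2 ≈ 250.50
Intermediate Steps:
F = -1/4 (F = 1/(-4) = -1/4 ≈ -0.25000)
A = 5
R(D, l) = -l/4
-334*R(A, 3) = -(-167)*3/2 = -334*(-3/4) = 501/2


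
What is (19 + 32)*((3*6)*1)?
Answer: 918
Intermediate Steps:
(19 + 32)*((3*6)*1) = 51*(18*1) = 51*18 = 918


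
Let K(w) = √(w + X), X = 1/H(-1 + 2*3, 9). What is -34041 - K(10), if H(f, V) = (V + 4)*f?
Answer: -34041 - √42315/65 ≈ -34044.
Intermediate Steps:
H(f, V) = f*(4 + V) (H(f, V) = (4 + V)*f = f*(4 + V))
X = 1/65 (X = 1/((-1 + 2*3)*(4 + 9)) = 1/((-1 + 6)*13) = 1/(5*13) = 1/65 ≈ 0.015385)
K(w) = √(1/65 + w) (K(w) = √(w + 1/65) = √(1/65 + w))
-34041 - K(10) = -34041 - √(65 + 4225*10)/65 = -34041 - √(65 + 42250)/65 = -34041 - √42315/65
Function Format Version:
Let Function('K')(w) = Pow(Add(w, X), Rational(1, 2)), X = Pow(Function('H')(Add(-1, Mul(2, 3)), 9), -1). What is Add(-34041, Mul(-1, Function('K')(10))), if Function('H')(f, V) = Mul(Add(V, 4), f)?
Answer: Add(-34041, Mul(Rational(-1, 65), Pow(42315, Rational(1, 2)))) ≈ -34044.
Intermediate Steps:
Function('H')(f, V) = Mul(f, Add(4, V)) (Function('H')(f, V) = Mul(Add(4, V), f) = Mul(f, Add(4, V)))
X = Rational(1, 65) (X = Pow(Mul(Add(-1, Mul(2, 3)), Add(4, 9)), -1) = Pow(Mul(Add(-1, 6), 13), -1) = Pow(Mul(5, 13), -1) = Pow(65, -1) = Rational(1, 65) ≈ 0.015385)
Function('K')(w) = Pow(Add(Rational(1, 65), w), Rational(1, 2)) (Function('K')(w) = Pow(Add(w, Rational(1, 65)), Rational(1, 2)) = Pow(Add(Rational(1, 65), w), Rational(1, 2)))
Add(-34041, Mul(-1, Function('K')(10))) = Add(-34041, Mul(-1, Mul(Rational(1, 65), Pow(Add(65, Mul(4225, 10)), Rational(1, 2))))) = Add(-34041, Mul(-1, Mul(Rational(1, 65), Pow(Add(65, 42250), Rational(1, 2))))) = Add(-34041, Mul(-1, Mul(Rational(1, 65), Pow(42315, Rational(1, 2))))) = Add(-34041, Mul(Rational(-1, 65), Pow(42315, Rational(1, 2))))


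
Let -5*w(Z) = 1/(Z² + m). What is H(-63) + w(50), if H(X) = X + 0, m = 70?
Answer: -809551/12850 ≈ -63.000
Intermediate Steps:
H(X) = X
w(Z) = -1/(5*(70 + Z²)) (w(Z) = -1/(5*(Z² + 70)) = -1/(5*(70 + Z²)))
H(-63) + w(50) = -63 - 1/(350 + 5*50²) = -63 - 1/(350 + 5*2500) = -63 - 1/(350 + 12500) = -63 - 1/12850 = -809551/12850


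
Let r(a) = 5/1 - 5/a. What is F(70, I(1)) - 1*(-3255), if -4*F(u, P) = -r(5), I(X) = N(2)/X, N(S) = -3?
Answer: 3256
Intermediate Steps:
r(a) = 5 - 5/a (r(a) = 5*1 - 5/a = 5 - 5/a)
I(X) = -3/X
F(u, P) = 1 (F(u, P) = -(-1)*(5 - 5/5)/4 = -(-1)*(5 - 5*⅕)/4 = -(-1)*(5 - 1)/4 = -(-1)*4/4 = -¼*(-4) = 1)
F(70, I(1)) - 1*(-3255) = 1 - 1*(-3255) = 1 + 3255 = 3256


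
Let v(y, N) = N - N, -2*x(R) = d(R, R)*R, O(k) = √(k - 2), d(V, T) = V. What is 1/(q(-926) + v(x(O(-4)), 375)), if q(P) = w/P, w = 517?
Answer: -926/517 ≈ -1.7911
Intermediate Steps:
O(k) = √(-2 + k)
x(R) = -R²/2 (x(R) = -R*R/2 = -R²/2)
q(P) = 517/P
v(y, N) = 0
1/(q(-926) + v(x(O(-4)), 375)) = 1/(517/(-926) + 0) = 1/(517*(-1/926) + 0) = 1/(-517/926 + 0) = 1/(-517/926) = -926/517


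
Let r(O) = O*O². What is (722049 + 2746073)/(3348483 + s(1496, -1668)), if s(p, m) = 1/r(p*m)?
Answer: 53886166164558295536697344/52027267592431481681903615 ≈ 1.0357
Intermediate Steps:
r(O) = O³
s(p, m) = 1/(m³*p³) (s(p, m) = 1/((p*m)³) = 1/((m*p)³) = 1/(m³*p³))
(722049 + 2746073)/(3348483 + s(1496, -1668)) = (722049 + 2746073)/(3348483 + 1/((-1668)³*1496³)) = 3468122/(3348483 - 1/4640749632*1/3348071936) = 3468122/(3348483 - 1/15537563604901527552) = 3468122/(52027267592431481681903615/15537563604901527552) = 3468122*(15537563604901527552/52027267592431481681903615) = 53886166164558295536697344/52027267592431481681903615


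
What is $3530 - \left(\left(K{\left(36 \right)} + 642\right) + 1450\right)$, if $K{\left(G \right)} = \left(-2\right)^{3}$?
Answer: $1446$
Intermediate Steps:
$K{\left(G \right)} = -8$
$3530 - \left(\left(K{\left(36 \right)} + 642\right) + 1450\right) = 3530 - \left(\left(-8 + 642\right) + 1450\right) = 3530 - \left(634 + 1450\right) = 3530 - 2084 = 1446$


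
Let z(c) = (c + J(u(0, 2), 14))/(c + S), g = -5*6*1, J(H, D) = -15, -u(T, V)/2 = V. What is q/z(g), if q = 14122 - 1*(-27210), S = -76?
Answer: 4381192/45 ≈ 97360.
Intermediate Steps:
u(T, V) = -2*V
q = 41332 (q = 14122 + 27210 = 41332)
g = -30 (g = -30*1 = -30)
z(c) = (-15 + c)/(-76 + c) (z(c) = (c - 15)/(c - 76) = (-15 + c)/(-76 + c))
q/z(g) = 41332/(((-15 - 30)/(-76 - 30))) = 41332/((-45/(-106))) = 41332/((-1/106*(-45))) = 41332/(45/106) = 41332*(106/45) = 4381192/45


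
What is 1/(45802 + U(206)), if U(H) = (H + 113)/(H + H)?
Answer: 412/18870743 ≈ 2.1833e-5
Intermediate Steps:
U(H) = (113 + H)/(2*H) (U(H) = (113 + H)/((2*H)) = (113 + H)*(1/(2*H)) = (113 + H)/(2*H))
1/(45802 + U(206)) = 1/(45802 + (1/2)*(113 + 206)/206) = 1/(45802 + (1/2)*(1/206)*319) = 1/(45802 + 319/412) = 1/(18870743/412) = 412/18870743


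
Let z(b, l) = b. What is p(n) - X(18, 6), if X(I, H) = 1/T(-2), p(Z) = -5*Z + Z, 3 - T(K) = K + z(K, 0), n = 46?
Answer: -1289/7 ≈ -184.14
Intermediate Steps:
T(K) = 3 - 2*K (T(K) = 3 - (K + K) = 3 - 2*K)
p(Z) = -4*Z
X(I, H) = ⅐ (X(I, H) = 1/(3 - 2*(-2)) = 1/(3 + 4) = 1/7 = ⅐)
p(n) - X(18, 6) = -4*46 - 1*⅐ = -184 - ⅐ = -1289/7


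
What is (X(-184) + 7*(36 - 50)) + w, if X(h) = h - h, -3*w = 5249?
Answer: -5543/3 ≈ -1847.7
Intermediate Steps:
w = -5249/3 (w = -⅓*5249 = -5249/3 ≈ -1749.7)
X(h) = 0
(X(-184) + 7*(36 - 50)) + w = (0 + 7*(36 - 50)) - 5249/3 = (0 + 7*(-14)) - 5249/3 = (0 - 98) - 5249/3 = -98 - 5249/3 = -5543/3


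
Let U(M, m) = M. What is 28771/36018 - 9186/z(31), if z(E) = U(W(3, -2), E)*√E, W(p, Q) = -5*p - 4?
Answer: 28771/36018 + 9186*√31/589 ≈ 87.633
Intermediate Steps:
W(p, Q) = -4 - 5*p
z(E) = -19*√E (z(E) = (-4 - 5*3)*√E = (-4 - 15)*√E = -19*√E)
28771/36018 - 9186/z(31) = 28771/36018 - 9186*(-√31/589) = 28771*(1/36018) - (-9186)*√31/589 = 28771/36018 + 9186*√31/589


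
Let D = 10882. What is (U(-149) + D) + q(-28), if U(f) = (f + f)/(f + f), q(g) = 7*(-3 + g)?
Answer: 10666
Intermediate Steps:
q(g) = -21 + 7*g
U(f) = 1 (U(f) = (2*f)/((2*f)) = (2*f)*(1/(2*f)) = 1)
(U(-149) + D) + q(-28) = (1 + 10882) + (-21 + 7*(-28)) = 10883 + (-21 - 196) = 10883 - 217 = 10666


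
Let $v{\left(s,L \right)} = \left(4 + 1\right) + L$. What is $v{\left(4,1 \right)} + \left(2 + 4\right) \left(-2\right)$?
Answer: $-6$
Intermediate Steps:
$v{\left(s,L \right)} = 5 + L$
$v{\left(4,1 \right)} + \left(2 + 4\right) \left(-2\right) = \left(5 + 1\right) + \left(2 + 4\right) \left(-2\right) = 6 + 6 \left(-2\right) = 6 - 12 = -6$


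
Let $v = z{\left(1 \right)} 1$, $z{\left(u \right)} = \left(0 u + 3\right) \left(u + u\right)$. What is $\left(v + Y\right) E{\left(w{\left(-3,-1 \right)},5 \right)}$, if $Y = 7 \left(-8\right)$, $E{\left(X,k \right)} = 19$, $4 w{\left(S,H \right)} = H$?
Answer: $-950$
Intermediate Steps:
$w{\left(S,H \right)} = \frac{H}{4}$
$z{\left(u \right)} = 6 u$ ($z{\left(u \right)} = \left(0 + 3\right) 2 u = 3 \cdot 2 u = 6 u$)
$Y = -56$
$v = 6$ ($v = 6 \cdot 1 \cdot 1 = 6 \cdot 1 = 6$)
$\left(v + Y\right) E{\left(w{\left(-3,-1 \right)},5 \right)} = \left(6 - 56\right) 19 = \left(-50\right) 19 = -950$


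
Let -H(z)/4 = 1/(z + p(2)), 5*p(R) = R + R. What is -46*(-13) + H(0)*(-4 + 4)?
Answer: 598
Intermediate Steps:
p(R) = 2*R/5 (p(R) = (R + R)/5 = (2*R)/5 = 2*R/5)
H(z) = -4/(⅘ + z) (H(z) = -4/(z + (⅖)*2) = -4/(z + ⅘) = -4/(⅘ + z))
-46*(-13) + H(0)*(-4 + 4) = -46*(-13) + (-20/(4 + 5*0))*(-4 + 4) = 598 - 20/(4 + 0)*0 = 598 - 20/4*0 = 598 - 20*¼*0 = 598 - 5*0 = 598 + 0 = 598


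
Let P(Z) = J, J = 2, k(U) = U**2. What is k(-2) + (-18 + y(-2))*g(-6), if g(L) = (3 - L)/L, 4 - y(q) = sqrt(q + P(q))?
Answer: 25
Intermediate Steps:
P(Z) = 2
y(q) = 4 - sqrt(2 + q) (y(q) = 4 - sqrt(q + 2) = 4 - sqrt(2 + q))
g(L) = (3 - L)/L
k(-2) + (-18 + y(-2))*g(-6) = (-2)**2 + (-18 + (4 - sqrt(2 - 2)))*((3 - 1*(-6))/(-6)) = 4 + (-18 + (4 - sqrt(0)))*(-(3 + 6)/6) = 4 + (-18 + (4 - 1*0))*(-1/6*9) = 4 + (-18 + (4 + 0))*(-3/2) = 4 + (-18 + 4)*(-3/2) = 4 - 14*(-3/2) = 4 + 21 = 25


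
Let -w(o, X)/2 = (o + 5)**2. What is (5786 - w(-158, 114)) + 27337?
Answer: 79941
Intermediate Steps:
w(o, X) = -2*(5 + o)**2 (w(o, X) = -2*(o + 5)**2 = -2*(5 + o)**2)
(5786 - w(-158, 114)) + 27337 = (5786 - (-2)*(5 - 158)**2) + 27337 = (5786 - (-2)*(-153)**2) + 27337 = (5786 - (-2)*23409) + 27337 = (5786 - 1*(-46818)) + 27337 = (5786 + 46818) + 27337 = 52604 + 27337 = 79941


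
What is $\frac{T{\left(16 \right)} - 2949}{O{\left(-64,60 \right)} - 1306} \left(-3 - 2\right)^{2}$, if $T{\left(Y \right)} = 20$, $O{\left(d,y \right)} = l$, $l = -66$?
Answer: $\frac{73225}{1372} \approx 53.371$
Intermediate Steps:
$O{\left(d,y \right)} = -66$
$\frac{T{\left(16 \right)} - 2949}{O{\left(-64,60 \right)} - 1306} \left(-3 - 2\right)^{2} = \frac{20 - 2949}{-66 - 1306} \left(-3 - 2\right)^{2} = - \frac{2929}{-1372} \left(-5\right)^{2} = \left(-2929\right) \left(- \frac{1}{1372}\right) 25 = \frac{2929}{1372} \cdot 25 = \frac{73225}{1372}$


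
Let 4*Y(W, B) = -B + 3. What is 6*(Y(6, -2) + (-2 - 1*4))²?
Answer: 1083/8 ≈ 135.38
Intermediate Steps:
Y(W, B) = ¾ - B/4 (Y(W, B) = (-B + 3)/4 = (3 - B)/4 = ¾ - B/4)
6*(Y(6, -2) + (-2 - 1*4))² = 6*((¾ - ¼*(-2)) + (-2 - 1*4))² = 6*((¾ + ½) + (-2 - 4))² = 6*(5/4 - 6)² = 6*(-19/4)² = 6*(361/16) = 1083/8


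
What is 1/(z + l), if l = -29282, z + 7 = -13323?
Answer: -1/42612 ≈ -2.3468e-5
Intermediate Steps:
z = -13330 (z = -7 - 13323 = -13330)
1/(z + l) = 1/(-13330 - 29282) = 1/(-42612) = -1/42612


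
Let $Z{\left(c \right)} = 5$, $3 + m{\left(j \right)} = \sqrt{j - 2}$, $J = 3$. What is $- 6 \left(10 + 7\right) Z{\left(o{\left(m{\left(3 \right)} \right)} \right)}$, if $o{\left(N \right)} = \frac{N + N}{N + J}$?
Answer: $-510$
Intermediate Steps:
$m{\left(j \right)} = -3 + \sqrt{-2 + j}$ ($m{\left(j \right)} = -3 + \sqrt{j - 2} = -3 + \sqrt{-2 + j}$)
$o{\left(N \right)} = \frac{2 N}{3 + N}$ ($o{\left(N \right)} = \frac{N + N}{N + 3} = \frac{2 N}{3 + N}$)
$- 6 \left(10 + 7\right) Z{\left(o{\left(m{\left(3 \right)} \right)} \right)} = - 6 \left(10 + 7\right) 5 = \left(-6\right) 17 \cdot 5 = \left(-102\right) 5 = -510$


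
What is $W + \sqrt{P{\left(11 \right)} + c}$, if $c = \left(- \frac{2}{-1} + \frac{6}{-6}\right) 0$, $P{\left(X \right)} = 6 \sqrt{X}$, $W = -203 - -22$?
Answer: $-181 + \sqrt{6} \sqrt[4]{11} \approx -176.54$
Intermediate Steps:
$W = -181$ ($W = -203 + 22 = -181$)
$c = 0$ ($c = \left(\left(-2\right) \left(-1\right) + 6 \left(- \frac{1}{6}\right)\right) 0 = \left(2 - 1\right) 0 = 1 \cdot 0 = 0$)
$W + \sqrt{P{\left(11 \right)} + c} = -181 + \sqrt{6 \sqrt{11} + 0} = -181 + \sqrt{6 \sqrt{11}} = -181 + \sqrt{6} \sqrt[4]{11}$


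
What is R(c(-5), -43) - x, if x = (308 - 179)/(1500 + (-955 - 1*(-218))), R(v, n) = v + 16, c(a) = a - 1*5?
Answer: 4449/763 ≈ 5.8309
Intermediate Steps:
c(a) = -5 + a (c(a) = a - 5 = -5 + a)
R(v, n) = 16 + v
x = 129/763 (x = 129/(1500 + (-955 + 218)) = 129/(1500 - 737) = 129/763 ≈ 0.16907)
R(c(-5), -43) - x = (16 + (-5 - 5)) - 1*129/763 = (16 - 10) - 129/763 = 6 - 129/763 = 4449/763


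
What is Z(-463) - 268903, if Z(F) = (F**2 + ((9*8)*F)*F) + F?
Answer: 15379571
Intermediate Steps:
Z(F) = F + 73*F**2 (Z(F) = (F**2 + (72*F)*F) + F = (F**2 + 72*F**2) + F = 73*F**2 + F = F + 73*F**2)
Z(-463) - 268903 = -463*(1 + 73*(-463)) - 268903 = -463*(1 - 33799) - 268903 = -463*(-33798) - 268903 = 15648474 - 268903 = 15379571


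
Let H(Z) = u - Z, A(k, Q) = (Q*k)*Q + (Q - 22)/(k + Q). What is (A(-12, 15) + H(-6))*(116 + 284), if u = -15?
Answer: -3253600/3 ≈ -1.0845e+6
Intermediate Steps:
A(k, Q) = k*Q² + (-22 + Q)/(Q + k)
H(Z) = -15 - Z
(A(-12, 15) + H(-6))*(116 + 284) = ((-22 + 15 - 12*15³ + 15²*(-12)²)/(15 - 12) + (-15 - 1*(-6)))*(116 + 284) = ((-22 + 15 - 12*3375 + 225*144)/3 + (-15 + 6))*400 = ((-22 + 15 - 40500 + 32400)/3 - 9)*400 = ((⅓)*(-8107) - 9)*400 = (-8107/3 - 9)*400 = -8134/3*400 = -3253600/3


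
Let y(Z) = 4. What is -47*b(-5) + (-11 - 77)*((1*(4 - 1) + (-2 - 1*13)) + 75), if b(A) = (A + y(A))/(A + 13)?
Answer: -44305/8 ≈ -5538.1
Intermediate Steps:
b(A) = (4 + A)/(13 + A) (b(A) = (A + 4)/(A + 13) = (4 + A)/(13 + A))
-47*b(-5) + (-11 - 77)*((1*(4 - 1) + (-2 - 1*13)) + 75) = -47*(4 - 5)/(13 - 5) + (-11 - 77)*((1*(4 - 1) + (-2 - 1*13)) + 75) = -47*(-1)/8 - 88*((1*3 + (-2 - 13)) + 75) = -47*(-1)/8 - 88*((3 - 15) + 75) = -47*(-1/8) - 88*(-12 + 75) = 47/8 - 88*63 = 47/8 - 5544 = -44305/8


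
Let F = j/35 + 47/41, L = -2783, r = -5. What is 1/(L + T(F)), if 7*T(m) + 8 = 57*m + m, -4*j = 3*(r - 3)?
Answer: -10045/27857037 ≈ -0.00036059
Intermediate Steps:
j = 6 (j = -3*(-5 - 3)/4 = -3*(-8)/4 = -¼*(-24) = 6)
F = 1891/1435 (F = 6/35 + 47/41 = 1891/1435 ≈ 1.3178)
T(m) = -8/7 + 58*m/7 (T(m) = -8/7 + (57*m + m)/7 = -8/7 + (58*m)/7 = -8/7 + 58*m/7)
1/(L + T(F)) = 1/(-2783 + (-8/7 + (58/7)*(1891/1435))) = 1/(-2783 + (-8/7 + 109678/10045)) = 1/(-2783 + 98198/10045) = 1/(-27857037/10045) = -10045/27857037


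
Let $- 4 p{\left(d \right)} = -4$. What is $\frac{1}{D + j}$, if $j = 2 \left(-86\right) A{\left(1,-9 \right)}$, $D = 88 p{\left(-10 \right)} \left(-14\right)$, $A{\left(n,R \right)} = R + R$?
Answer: $\frac{1}{1864} \approx 0.00053648$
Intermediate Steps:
$p{\left(d \right)} = 1$ ($p{\left(d \right)} = \left(- \frac{1}{4}\right) \left(-4\right) = 1$)
$A{\left(n,R \right)} = 2 R$
$D = -1232$ ($D = 88 \cdot 1 \left(-14\right) = 88 \left(-14\right) = -1232$)
$j = 3096$ ($j = 2 \left(-86\right) 2 \left(-9\right) = \left(-172\right) \left(-18\right) = 3096$)
$\frac{1}{D + j} = \frac{1}{-1232 + 3096} = \frac{1}{1864}$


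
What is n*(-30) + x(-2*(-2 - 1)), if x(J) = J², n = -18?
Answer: 576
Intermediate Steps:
n*(-30) + x(-2*(-2 - 1)) = -18*(-30) + (-2*(-2 - 1))² = 540 + (-2*(-3))² = 540 + 6² = 540 + 36 = 576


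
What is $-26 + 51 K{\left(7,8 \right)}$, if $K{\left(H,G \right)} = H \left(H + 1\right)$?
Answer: $2830$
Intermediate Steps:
$K{\left(H,G \right)} = H \left(1 + H\right)$
$-26 + 51 K{\left(7,8 \right)} = -26 + 51 \cdot 7 \left(1 + 7\right) = -26 + 51 \cdot 7 \cdot 8 = -26 + 51 \cdot 56 = -26 + 2856 = 2830$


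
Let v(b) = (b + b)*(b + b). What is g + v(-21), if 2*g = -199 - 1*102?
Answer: 3227/2 ≈ 1613.5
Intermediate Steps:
v(b) = 4*b² (v(b) = (2*b)*(2*b) = 4*b²)
g = -301/2 (g = (-199 - 1*102)/2 = (-199 - 102)/2 = (½)*(-301) = -301/2 ≈ -150.50)
g + v(-21) = -301/2 + 4*(-21)² = -301/2 + 4*441 = -301/2 + 1764 = 3227/2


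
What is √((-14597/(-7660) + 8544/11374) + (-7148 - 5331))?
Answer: I*√48917690725402605/1980110 ≈ 111.7*I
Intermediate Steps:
√((-14597/(-7660) + 8544/11374) + (-7148 - 5331)) = √((-14597*(-1/7660) + 8544*(1/11374)) - 12479) = √((14597/7660 + 4272/5687) - 12479) = √(115736659/43562420 - 12479) = √(-543499702521/43562420) = I*√48917690725402605/1980110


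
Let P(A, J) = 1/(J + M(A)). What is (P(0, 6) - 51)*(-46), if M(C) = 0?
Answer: 7015/3 ≈ 2338.3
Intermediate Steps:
P(A, J) = 1/J (P(A, J) = 1/(J + 0) = 1/J)
(P(0, 6) - 51)*(-46) = (1/6 - 51)*(-46) = (⅙ - 51)*(-46) = -305/6*(-46) = 7015/3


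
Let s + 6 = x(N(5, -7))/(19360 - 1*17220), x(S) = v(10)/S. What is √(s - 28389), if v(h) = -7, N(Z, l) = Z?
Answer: I*√32509436249/1070 ≈ 168.51*I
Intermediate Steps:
x(S) = -7/S
s = -64207/10700 (s = -6 + (-7/5)/(19360 - 1*17220) = -6 + (-7*⅕)/(19360 - 17220) = -6 - 7/5/2140 = -6 - 7/5*1/2140 = -6 - 7/10700 = -64207/10700 ≈ -6.0007)
√(s - 28389) = √(-64207/10700 - 28389) = √(-303826507/10700) = I*√32509436249/1070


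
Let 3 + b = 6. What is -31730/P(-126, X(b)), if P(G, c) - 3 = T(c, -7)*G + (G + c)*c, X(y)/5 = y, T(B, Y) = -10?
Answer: 15865/201 ≈ 78.930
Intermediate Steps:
b = 3 (b = -3 + 6 = 3)
X(y) = 5*y
P(G, c) = 3 - 10*G + c*(G + c) (P(G, c) = 3 + (-10*G + (G + c)*c) = 3 + (-10*G + c*(G + c)) = 3 - 10*G + c*(G + c))
-31730/P(-126, X(b)) = -31730/(3 + (5*3)**2 - 10*(-126) - 630*3) = -31730/(3 + 15**2 + 1260 - 126*15) = -31730/(3 + 225 + 1260 - 1890) = -31730/(-402) = -31730*(-1/402) = 15865/201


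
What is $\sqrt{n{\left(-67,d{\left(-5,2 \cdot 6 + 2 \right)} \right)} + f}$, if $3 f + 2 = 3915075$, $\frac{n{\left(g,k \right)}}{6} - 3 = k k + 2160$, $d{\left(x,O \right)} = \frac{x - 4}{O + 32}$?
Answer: $\frac{\sqrt{25100040810}}{138} \approx 1148.0$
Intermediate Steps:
$d{\left(x,O \right)} = \frac{-4 + x}{32 + O}$
$n{\left(g,k \right)} = 12978 + 6 k^{2}$ ($n{\left(g,k \right)} = 18 + 6 \left(k k + 2160\right) = 18 + 6 \left(k^{2} + 2160\right) = 18 + 6 \left(2160 + k^{2}\right) = 18 + \left(12960 + 6 k^{2}\right) = 12978 + 6 k^{2}$)
$f = \frac{3915073}{3}$ ($f = - \frac{2}{3} + \frac{1}{3} \cdot 3915075 = - \frac{2}{3} + 1305025 = \frac{3915073}{3} \approx 1.305 \cdot 10^{6}$)
$\sqrt{n{\left(-67,d{\left(-5,2 \cdot 6 + 2 \right)} \right)} + f} = \sqrt{\left(12978 + 6 \left(\frac{-4 - 5}{32 + \left(2 \cdot 6 + 2\right)}\right)^{2}\right) + \frac{3915073}{3}} = \sqrt{\left(12978 + 6 \left(\frac{1}{32 + \left(12 + 2\right)} \left(-9\right)\right)^{2}\right) + \frac{3915073}{3}} = \sqrt{\left(12978 + 6 \left(\frac{1}{32 + 14} \left(-9\right)\right)^{2}\right) + \frac{3915073}{3}} = \sqrt{\left(12978 + 6 \left(\frac{1}{46} \left(-9\right)\right)^{2}\right) + \frac{3915073}{3}} = \sqrt{\left(12978 + 6 \left(- \frac{9}{46}\right)^{2}\right) + \frac{3915073}{3}} = \sqrt{\left(12978 + 6 \cdot \frac{81}{2116}\right) + \frac{3915073}{3}} = \sqrt{\left(12978 + \frac{243}{1058}\right) + \frac{3915073}{3}} = \sqrt{\frac{13730967}{1058} + \frac{3915073}{3}} = \sqrt{\frac{4183340135}{3174}} = \frac{\sqrt{25100040810}}{138}$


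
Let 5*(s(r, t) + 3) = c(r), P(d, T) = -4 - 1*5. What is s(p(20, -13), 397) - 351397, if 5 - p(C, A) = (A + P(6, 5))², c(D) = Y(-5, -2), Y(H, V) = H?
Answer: -351401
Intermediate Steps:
P(d, T) = -9 (P(d, T) = -4 - 5 = -9)
c(D) = -5
p(C, A) = 5 - (-9 + A)² (p(C, A) = 5 - (A - 9)² = 5 - (-9 + A)²)
s(r, t) = -4 (s(r, t) = -3 + (⅕)*(-5) = -3 - 1 = -4)
s(p(20, -13), 397) - 351397 = -4 - 351397 = -351401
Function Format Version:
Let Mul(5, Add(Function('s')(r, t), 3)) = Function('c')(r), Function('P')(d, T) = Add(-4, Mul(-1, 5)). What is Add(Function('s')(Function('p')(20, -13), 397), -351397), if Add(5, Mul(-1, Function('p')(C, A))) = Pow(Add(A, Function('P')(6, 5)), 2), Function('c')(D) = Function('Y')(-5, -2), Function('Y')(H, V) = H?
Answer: -351401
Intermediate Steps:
Function('P')(d, T) = -9 (Function('P')(d, T) = Add(-4, -5) = -9)
Function('c')(D) = -5
Function('p')(C, A) = Add(5, Mul(-1, Pow(Add(-9, A), 2))) (Function('p')(C, A) = Add(5, Mul(-1, Pow(Add(A, -9), 2))) = Add(5, Mul(-1, Pow(Add(-9, A), 2))))
Function('s')(r, t) = -4 (Function('s')(r, t) = Add(-3, Mul(Rational(1, 5), -5)) = Add(-3, -1) = -4)
Add(Function('s')(Function('p')(20, -13), 397), -351397) = Add(-4, -351397) = -351401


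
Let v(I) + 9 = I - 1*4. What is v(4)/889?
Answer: -9/889 ≈ -0.010124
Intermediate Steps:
v(I) = -13 + I (v(I) = -9 + (I - 1*4) = -9 + (I - 4) = -9 + (-4 + I) = -13 + I)
v(4)/889 = (-13 + 4)/889 = -9*1/889 = -9/889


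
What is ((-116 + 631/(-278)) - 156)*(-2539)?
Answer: 193591133/278 ≈ 6.9637e+5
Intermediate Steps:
((-116 + 631/(-278)) - 156)*(-2539) = ((-116 + 631*(-1/278)) - 156)*(-2539) = ((-116 - 631/278) - 156)*(-2539) = (-32879/278 - 156)*(-2539) = -76247/278*(-2539) = 193591133/278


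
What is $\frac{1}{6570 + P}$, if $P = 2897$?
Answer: $\frac{1}{9467} \approx 0.00010563$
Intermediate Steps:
$\frac{1}{6570 + P} = \frac{1}{6570 + 2897} = \frac{1}{9467}$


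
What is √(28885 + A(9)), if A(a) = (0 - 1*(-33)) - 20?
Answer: √28898 ≈ 169.99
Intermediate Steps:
A(a) = 13 (A(a) = (0 + 33) - 20 = 33 - 20 = 13)
√(28885 + A(9)) = √(28885 + 13) = √28898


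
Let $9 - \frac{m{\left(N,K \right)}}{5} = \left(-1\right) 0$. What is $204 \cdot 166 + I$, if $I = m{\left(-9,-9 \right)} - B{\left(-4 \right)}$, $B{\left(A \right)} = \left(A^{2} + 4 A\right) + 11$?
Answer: $33898$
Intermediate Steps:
$m{\left(N,K \right)} = 45$ ($m{\left(N,K \right)} = 45 - 5 \left(\left(-1\right) 0\right) = 45 - 0 = 45 + 0 = 45$)
$B{\left(A \right)} = 11 + A^{2} + 4 A$
$I = 34$ ($I = 45 - \left(11 + \left(-4\right)^{2} + 4 \left(-4\right)\right) = 45 - \left(11 + 16 - 16\right) = 45 - 11 = 34$)
$204 \cdot 166 + I = 204 \cdot 166 + 34 = 33864 + 34 = 33898$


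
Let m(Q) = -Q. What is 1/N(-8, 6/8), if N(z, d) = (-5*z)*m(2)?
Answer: -1/80 ≈ -0.012500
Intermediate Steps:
N(z, d) = 10*z (N(z, d) = (-5*z)*(-1*2) = -5*z*(-2) = 10*z)
1/N(-8, 6/8) = 1/(10*(-8)) = 1/(-80) = -1/80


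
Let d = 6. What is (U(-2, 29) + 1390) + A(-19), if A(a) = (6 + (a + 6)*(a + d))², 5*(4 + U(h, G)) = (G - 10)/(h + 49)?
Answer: 7522604/235 ≈ 32011.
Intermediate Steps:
U(h, G) = -4 + (-10 + G)/(5*(49 + h)) (U(h, G) = -4 + ((G - 10)/(h + 49))/5 = -4 + ((-10 + G)/(49 + h))/5 = -4 + (-10 + G)/(5*(49 + h)))
A(a) = (6 + (6 + a)²)² (A(a) = (6 + (a + 6)*(a + 6))² = (6 + (6 + a)*(6 + a))² = (6 + (6 + a)²)²)
(U(-2, 29) + 1390) + A(-19) = ((-990 + 29 - 20*(-2))/(5*(49 - 2)) + 1390) + (42 + (-19)² + 12*(-19))² = ((⅕)*(-990 + 29 + 40)/47 + 1390) + (42 + 361 - 228)² = ((⅕)*(1/47)*(-921) + 1390) + 175² = (-921/235 + 1390) + 30625 = 325729/235 + 30625 = 7522604/235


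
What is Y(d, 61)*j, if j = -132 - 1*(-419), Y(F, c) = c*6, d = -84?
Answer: 105042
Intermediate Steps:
Y(F, c) = 6*c
j = 287 (j = -132 + 419 = 287)
Y(d, 61)*j = (6*61)*287 = 366*287 = 105042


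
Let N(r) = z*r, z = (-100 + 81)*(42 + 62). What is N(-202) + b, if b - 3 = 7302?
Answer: 406457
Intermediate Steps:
b = 7305 (b = 3 + 7302 = 7305)
z = -1976 (z = -19*104 = -1976)
N(r) = -1976*r
N(-202) + b = -1976*(-202) + 7305 = 399152 + 7305 = 406457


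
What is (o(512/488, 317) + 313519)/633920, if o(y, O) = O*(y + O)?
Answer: 3159347/4833640 ≈ 0.65362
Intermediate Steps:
o(y, O) = O*(O + y)
(o(512/488, 317) + 313519)/633920 = (317*(317 + 512/488) + 313519)/633920 = (317*(317 + 512*(1/488)) + 313519)*(1/633920) = (317*(317 + 64/61) + 313519)*(1/633920) = (317*(19401/61) + 313519)*(1/633920) = (6150117/61 + 313519)*(1/633920) = (25274776/61)*(1/633920) = 3159347/4833640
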